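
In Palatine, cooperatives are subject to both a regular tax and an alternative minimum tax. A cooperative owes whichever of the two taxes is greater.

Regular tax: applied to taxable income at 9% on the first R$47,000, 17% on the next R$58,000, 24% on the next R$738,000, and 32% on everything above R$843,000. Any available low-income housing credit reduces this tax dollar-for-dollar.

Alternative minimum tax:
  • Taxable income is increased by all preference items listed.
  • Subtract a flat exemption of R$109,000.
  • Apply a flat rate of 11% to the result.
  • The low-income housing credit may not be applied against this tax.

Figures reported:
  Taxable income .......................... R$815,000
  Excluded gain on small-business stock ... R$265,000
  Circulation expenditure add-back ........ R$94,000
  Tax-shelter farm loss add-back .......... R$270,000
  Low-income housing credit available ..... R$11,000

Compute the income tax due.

R$173,490

Regular tax:
  R$47,000 × 9% = R$4,230
  R$58,000 × 17% = R$9,860
  R$710,000 × 24% = R$170,400
  → R$184,490
  Less low-income housing credit R$11,000 → R$173,490

Alternative minimum tax:
  Adjusted income: R$815,000 + R$265,000 + R$94,000 + R$270,000 = R$1,444,000
  Less exemption R$109,000 → base R$1,335,000
  R$1,335,000 × 11% = R$146,850

R$173,490 > R$146,850, so the regular tax governs.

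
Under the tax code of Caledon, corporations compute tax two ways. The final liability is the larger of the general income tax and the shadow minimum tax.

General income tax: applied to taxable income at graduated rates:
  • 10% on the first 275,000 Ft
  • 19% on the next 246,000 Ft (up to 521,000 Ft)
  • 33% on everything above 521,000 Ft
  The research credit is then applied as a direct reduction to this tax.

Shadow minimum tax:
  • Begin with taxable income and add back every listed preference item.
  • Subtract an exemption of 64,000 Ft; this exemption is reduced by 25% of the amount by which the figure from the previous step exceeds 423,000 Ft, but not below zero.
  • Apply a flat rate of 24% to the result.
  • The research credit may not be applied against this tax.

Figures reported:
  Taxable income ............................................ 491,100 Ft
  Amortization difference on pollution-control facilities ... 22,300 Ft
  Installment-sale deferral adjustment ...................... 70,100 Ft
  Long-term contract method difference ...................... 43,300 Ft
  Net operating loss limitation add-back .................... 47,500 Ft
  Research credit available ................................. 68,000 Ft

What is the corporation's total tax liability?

161,550 Ft

General income tax:
  275,000 Ft × 10% = 27,500 Ft
  216,100 Ft × 19% = 41,059 Ft
  → 68,559 Ft
  Less research credit 68,000 Ft → 559 Ft

Shadow minimum tax:
  Adjusted income: 491,100 Ft + 22,300 Ft + 70,100 Ft + 43,300 Ft + 47,500 Ft = 674,300 Ft
  Exemption: 64,000 Ft − 25% × (674,300 Ft − 423,000 Ft) = 64,000 Ft − 62,825 Ft = 1,175 Ft
  Base: 674,300 Ft − 1,175 Ft = 673,125 Ft
  673,125 Ft × 24% = 161,550 Ft

161,550 Ft > 559 Ft, so the shadow minimum tax is the binding amount.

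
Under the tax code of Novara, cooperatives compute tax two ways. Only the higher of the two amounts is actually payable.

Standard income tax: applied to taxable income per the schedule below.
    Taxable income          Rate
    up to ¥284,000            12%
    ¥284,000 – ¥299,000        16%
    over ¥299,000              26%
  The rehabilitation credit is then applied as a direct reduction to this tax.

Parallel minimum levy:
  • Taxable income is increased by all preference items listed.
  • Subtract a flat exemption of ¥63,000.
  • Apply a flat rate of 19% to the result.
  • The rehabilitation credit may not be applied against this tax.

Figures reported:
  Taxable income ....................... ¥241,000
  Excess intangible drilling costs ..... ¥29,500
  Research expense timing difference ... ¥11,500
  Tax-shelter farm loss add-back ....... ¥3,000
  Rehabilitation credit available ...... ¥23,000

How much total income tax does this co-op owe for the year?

Parallel minimum levy:
  Adjusted income: ¥241,000 + ¥29,500 + ¥11,500 + ¥3,000 = ¥285,000
  Less exemption ¥63,000 → base ¥222,000
  ¥222,000 × 19% = ¥42,180

Standard income tax:
  ¥241,000 × 12% = ¥28,920
  Less rehabilitation credit ¥23,000 → ¥5,920

¥42,180 > ¥5,920, so the parallel minimum levy is the binding amount.

¥42,180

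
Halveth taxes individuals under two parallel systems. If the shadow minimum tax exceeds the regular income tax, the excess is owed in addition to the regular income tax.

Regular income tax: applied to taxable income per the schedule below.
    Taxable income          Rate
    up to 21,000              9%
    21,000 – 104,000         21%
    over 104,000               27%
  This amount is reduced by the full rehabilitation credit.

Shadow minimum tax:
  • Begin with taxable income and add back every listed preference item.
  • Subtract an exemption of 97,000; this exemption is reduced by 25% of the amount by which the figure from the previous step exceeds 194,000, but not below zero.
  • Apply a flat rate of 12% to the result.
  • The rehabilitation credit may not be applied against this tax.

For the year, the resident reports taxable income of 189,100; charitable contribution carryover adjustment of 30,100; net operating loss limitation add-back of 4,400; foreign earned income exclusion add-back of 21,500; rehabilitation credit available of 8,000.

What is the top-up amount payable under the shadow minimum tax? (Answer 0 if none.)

Regular income tax:
  21,000 × 9% = 1,890
  83,000 × 21% = 17,430
  85,100 × 27% = 22,977
  → 42,297
  Less rehabilitation credit 8,000 → 34,297

Shadow minimum tax:
  Adjusted income: 189,100 + 30,100 + 4,400 + 21,500 = 245,100
  Exemption: 97,000 − 25% × (245,100 − 194,000) = 97,000 − 12,775 = 84,225
  Base: 245,100 − 84,225 = 160,875
  160,875 × 12% = 19,305

19,305 ≤ 34,297, so no add-on is due.

0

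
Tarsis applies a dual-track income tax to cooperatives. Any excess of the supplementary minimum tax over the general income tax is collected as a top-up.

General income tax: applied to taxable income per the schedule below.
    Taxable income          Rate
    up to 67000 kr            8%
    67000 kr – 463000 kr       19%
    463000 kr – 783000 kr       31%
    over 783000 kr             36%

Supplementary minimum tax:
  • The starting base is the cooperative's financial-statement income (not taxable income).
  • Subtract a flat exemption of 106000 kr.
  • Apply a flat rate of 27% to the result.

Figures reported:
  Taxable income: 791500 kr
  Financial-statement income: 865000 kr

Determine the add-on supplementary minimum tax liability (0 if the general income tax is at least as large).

Supplementary minimum tax:
  Base (financial-statement income): 865000 kr
  Less exemption 106000 kr → base 759000 kr
  759000 kr × 27% = 204930 kr

General income tax:
  67000 kr × 8% = 5360 kr
  396000 kr × 19% = 75240 kr
  320000 kr × 31% = 99200 kr
  8500 kr × 36% = 3060 kr
  → 182860 kr

Excess of supplementary minimum tax over general income tax: 204930 kr − 182860 kr = 22070 kr.

22070 kr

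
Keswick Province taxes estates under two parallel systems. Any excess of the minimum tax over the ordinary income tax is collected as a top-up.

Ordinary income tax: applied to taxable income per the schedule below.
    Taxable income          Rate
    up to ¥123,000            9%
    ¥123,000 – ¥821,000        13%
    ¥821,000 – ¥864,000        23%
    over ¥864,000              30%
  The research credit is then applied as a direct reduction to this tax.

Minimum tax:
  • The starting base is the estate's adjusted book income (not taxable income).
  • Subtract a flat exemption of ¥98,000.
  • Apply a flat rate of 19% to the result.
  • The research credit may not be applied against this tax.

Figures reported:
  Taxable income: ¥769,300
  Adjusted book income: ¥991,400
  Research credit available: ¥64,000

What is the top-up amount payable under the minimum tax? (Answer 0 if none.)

Ordinary income tax:
  ¥123,000 × 9% = ¥11,070
  ¥646,300 × 13% = ¥84,019
  → ¥95,089
  Less research credit ¥64,000 → ¥31,089

Minimum tax:
  Base (adjusted book income): ¥991,400
  Less exemption ¥98,000 → base ¥893,400
  ¥893,400 × 19% = ¥169,746

Excess of minimum tax over ordinary income tax: ¥169,746 − ¥31,089 = ¥138,657.

¥138,657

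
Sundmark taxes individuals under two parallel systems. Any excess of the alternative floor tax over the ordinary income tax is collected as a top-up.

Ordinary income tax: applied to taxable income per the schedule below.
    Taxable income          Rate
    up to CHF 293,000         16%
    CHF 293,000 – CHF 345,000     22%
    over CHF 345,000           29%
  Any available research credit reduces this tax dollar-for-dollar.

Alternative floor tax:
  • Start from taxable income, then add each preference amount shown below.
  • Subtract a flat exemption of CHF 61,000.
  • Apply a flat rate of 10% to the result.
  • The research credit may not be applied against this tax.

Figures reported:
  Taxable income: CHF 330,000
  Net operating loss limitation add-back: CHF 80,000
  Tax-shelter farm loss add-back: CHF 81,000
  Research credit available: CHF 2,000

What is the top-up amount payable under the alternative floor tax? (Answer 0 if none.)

CHF 0

Ordinary income tax:
  CHF 293,000 × 16% = CHF 46,880
  CHF 37,000 × 22% = CHF 8,140
  → CHF 55,020
  Less research credit CHF 2,000 → CHF 53,020

Alternative floor tax:
  Adjusted income: CHF 330,000 + CHF 80,000 + CHF 81,000 = CHF 491,000
  Less exemption CHF 61,000 → base CHF 430,000
  CHF 430,000 × 10% = CHF 43,000

CHF 43,000 ≤ CHF 53,020, so no add-on is due.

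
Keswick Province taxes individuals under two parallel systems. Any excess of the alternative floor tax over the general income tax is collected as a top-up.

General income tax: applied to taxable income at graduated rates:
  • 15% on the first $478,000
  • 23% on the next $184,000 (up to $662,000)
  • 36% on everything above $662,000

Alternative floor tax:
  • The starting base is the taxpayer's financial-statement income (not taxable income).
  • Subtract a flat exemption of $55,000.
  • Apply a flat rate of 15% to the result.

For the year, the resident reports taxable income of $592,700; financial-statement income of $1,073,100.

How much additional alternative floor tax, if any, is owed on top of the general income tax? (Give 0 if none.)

General income tax:
  $478,000 × 15% = $71,700
  $114,700 × 23% = $26,381
  → $98,081

Alternative floor tax:
  Base (financial-statement income): $1,073,100
  Less exemption $55,000 → base $1,018,100
  $1,018,100 × 15% = $152,715

Excess of alternative floor tax over general income tax: $152,715 − $98,081 = $54,634.

$54,634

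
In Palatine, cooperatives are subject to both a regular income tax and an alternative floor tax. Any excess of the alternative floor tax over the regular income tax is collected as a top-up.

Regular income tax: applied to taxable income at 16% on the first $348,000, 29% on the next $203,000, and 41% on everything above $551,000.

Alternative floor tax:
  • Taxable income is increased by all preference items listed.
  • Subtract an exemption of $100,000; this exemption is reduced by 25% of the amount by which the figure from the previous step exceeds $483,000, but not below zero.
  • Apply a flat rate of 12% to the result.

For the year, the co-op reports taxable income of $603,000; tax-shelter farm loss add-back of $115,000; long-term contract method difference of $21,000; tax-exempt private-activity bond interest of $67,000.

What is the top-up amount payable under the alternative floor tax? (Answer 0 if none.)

Alternative floor tax:
  Adjusted income: $603,000 + $115,000 + $21,000 + $67,000 = $806,000
  Exemption: $100,000 − 25% × ($806,000 − $483,000) = $100,000 − $80,750 = $19,250
  Base: $806,000 − $19,250 = $786,750
  $786,750 × 12% = $94,410

Regular income tax:
  $348,000 × 16% = $55,680
  $203,000 × 29% = $58,870
  $52,000 × 41% = $21,320
  → $135,870

$94,410 ≤ $135,870, so no add-on is due.

$0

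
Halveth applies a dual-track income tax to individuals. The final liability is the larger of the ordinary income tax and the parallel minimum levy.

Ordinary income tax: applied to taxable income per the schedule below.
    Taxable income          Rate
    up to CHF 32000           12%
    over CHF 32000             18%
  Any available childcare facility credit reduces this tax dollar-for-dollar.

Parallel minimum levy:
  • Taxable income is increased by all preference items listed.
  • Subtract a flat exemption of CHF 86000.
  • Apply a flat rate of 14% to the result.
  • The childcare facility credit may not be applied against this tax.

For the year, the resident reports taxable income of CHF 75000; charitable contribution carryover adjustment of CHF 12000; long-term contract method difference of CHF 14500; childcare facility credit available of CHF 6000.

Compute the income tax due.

CHF 5580

Ordinary income tax:
  CHF 32000 × 12% = CHF 3840
  CHF 43000 × 18% = CHF 7740
  → CHF 11580
  Less childcare facility credit CHF 6000 → CHF 5580

Parallel minimum levy:
  Adjusted income: CHF 75000 + CHF 12000 + CHF 14500 = CHF 101500
  Less exemption CHF 86000 → base CHF 15500
  CHF 15500 × 14% = CHF 2170

CHF 5580 > CHF 2170, so the ordinary income tax governs.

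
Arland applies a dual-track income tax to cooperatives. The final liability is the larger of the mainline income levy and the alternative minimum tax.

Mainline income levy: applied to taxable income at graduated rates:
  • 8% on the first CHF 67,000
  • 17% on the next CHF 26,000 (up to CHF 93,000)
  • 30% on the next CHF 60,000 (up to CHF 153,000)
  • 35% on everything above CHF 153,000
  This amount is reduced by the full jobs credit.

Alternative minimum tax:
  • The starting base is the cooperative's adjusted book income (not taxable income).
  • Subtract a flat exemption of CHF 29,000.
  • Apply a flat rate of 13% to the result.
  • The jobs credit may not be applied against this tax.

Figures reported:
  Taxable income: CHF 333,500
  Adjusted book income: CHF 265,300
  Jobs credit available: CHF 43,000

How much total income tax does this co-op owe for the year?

Mainline income levy:
  CHF 67,000 × 8% = CHF 5,360
  CHF 26,000 × 17% = CHF 4,420
  CHF 60,000 × 30% = CHF 18,000
  CHF 180,500 × 35% = CHF 63,175
  → CHF 90,955
  Less jobs credit CHF 43,000 → CHF 47,955

Alternative minimum tax:
  Base (adjusted book income): CHF 265,300
  Less exemption CHF 29,000 → base CHF 236,300
  CHF 236,300 × 13% = CHF 30,719

CHF 47,955 > CHF 30,719, so the mainline income levy governs.

CHF 47,955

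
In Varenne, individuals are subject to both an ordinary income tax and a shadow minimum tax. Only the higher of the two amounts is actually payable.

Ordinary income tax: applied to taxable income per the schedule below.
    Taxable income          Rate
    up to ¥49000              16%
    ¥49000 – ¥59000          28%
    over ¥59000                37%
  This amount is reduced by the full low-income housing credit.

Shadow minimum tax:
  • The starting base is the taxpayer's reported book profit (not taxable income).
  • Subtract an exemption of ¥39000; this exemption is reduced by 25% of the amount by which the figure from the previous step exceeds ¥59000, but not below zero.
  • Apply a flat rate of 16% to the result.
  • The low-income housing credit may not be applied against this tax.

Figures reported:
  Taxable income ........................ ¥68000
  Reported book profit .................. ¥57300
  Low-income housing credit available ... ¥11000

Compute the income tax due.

¥2970

Ordinary income tax:
  ¥49000 × 16% = ¥7840
  ¥10000 × 28% = ¥2800
  ¥9000 × 37% = ¥3330
  → ¥13970
  Less low-income housing credit ¥11000 → ¥2970

Shadow minimum tax:
  Base (reported book profit): ¥57300
  Exemption: ¥57300 ≤ ¥59000, so full ¥39000 applies
  Base: ¥57300 − ¥39000 = ¥18300
  ¥18300 × 16% = ¥2928

¥2970 > ¥2928, so the ordinary income tax governs.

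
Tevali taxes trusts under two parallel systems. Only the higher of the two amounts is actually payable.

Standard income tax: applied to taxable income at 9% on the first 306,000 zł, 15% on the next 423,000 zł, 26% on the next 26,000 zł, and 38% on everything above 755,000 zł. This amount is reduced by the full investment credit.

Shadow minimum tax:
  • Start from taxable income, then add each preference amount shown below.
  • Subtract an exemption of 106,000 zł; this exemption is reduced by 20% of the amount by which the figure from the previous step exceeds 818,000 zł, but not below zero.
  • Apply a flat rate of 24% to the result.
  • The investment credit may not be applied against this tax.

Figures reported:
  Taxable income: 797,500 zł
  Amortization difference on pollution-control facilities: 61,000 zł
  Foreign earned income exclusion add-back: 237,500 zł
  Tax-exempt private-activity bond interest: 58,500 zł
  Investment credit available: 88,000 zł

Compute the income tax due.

267,792 zł

Shadow minimum tax:
  Adjusted income: 797,500 zł + 61,000 zł + 237,500 zł + 58,500 zł = 1,154,500 zł
  Exemption: 106,000 zł − 20% × (1,154,500 zł − 818,000 zł) = 106,000 zł − 67,300 zł = 38,700 zł
  Base: 1,154,500 zł − 38,700 zł = 1,115,800 zł
  1,115,800 zł × 24% = 267,792 zł

Standard income tax:
  306,000 zł × 9% = 27,540 zł
  423,000 zł × 15% = 63,450 zł
  26,000 zł × 26% = 6,760 zł
  42,500 zł × 38% = 16,150 zł
  → 113,900 zł
  Less investment credit 88,000 zł → 25,900 zł

267,792 zł > 25,900 zł, so the shadow minimum tax is the binding amount.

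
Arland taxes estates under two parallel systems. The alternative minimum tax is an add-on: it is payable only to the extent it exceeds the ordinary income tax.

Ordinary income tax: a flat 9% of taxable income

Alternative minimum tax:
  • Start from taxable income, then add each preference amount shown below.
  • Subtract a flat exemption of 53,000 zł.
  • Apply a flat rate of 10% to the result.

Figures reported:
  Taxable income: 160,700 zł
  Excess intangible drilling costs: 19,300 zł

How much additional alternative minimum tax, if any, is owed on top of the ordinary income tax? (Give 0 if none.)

0 zł

Ordinary income tax:
  160,700 zł × 9% = 14,463 zł

Alternative minimum tax:
  Adjusted income: 160,700 zł + 19,300 zł = 180,000 zł
  Less exemption 53,000 zł → base 127,000 zł
  127,000 zł × 10% = 12,700 zł

12,700 zł ≤ 14,463 zł, so no add-on is due.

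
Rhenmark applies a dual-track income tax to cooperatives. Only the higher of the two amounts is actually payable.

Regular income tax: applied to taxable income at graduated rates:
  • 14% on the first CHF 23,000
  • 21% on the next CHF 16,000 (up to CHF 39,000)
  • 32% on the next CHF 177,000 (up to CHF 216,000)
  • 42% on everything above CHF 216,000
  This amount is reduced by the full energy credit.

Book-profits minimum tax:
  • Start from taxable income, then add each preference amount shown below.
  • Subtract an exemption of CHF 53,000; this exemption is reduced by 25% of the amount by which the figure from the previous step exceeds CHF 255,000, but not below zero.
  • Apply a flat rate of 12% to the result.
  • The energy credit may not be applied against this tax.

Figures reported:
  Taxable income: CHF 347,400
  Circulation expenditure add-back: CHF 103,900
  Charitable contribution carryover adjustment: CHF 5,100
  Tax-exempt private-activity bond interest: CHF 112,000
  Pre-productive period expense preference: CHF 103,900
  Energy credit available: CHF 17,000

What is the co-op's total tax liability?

CHF 101,408

Regular income tax:
  CHF 23,000 × 14% = CHF 3,220
  CHF 16,000 × 21% = CHF 3,360
  CHF 177,000 × 32% = CHF 56,640
  CHF 131,400 × 42% = CHF 55,188
  → CHF 118,408
  Less energy credit CHF 17,000 → CHF 101,408

Book-profits minimum tax:
  Adjusted income: CHF 347,400 + CHF 103,900 + CHF 5,100 + CHF 112,000 + CHF 103,900 = CHF 672,300
  Exemption: 25% × (CHF 672,300 − CHF 255,000) = CHF 104,325 ≥ CHF 53,000, so the exemption is fully phased out
  Base: CHF 672,300 − CHF 0 = CHF 672,300
  CHF 672,300 × 12% = CHF 80,676

CHF 101,408 > CHF 80,676, so the regular income tax governs.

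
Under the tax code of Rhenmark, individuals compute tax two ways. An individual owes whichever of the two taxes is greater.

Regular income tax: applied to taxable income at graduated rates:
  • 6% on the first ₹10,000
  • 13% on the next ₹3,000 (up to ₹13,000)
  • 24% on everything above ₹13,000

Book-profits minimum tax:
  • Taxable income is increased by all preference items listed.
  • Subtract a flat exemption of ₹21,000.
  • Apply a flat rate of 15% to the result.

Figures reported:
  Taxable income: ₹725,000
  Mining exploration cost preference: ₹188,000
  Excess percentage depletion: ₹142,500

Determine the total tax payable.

Book-profits minimum tax:
  Adjusted income: ₹725,000 + ₹188,000 + ₹142,500 = ₹1,055,500
  Less exemption ₹21,000 → base ₹1,034,500
  ₹1,034,500 × 15% = ₹155,175

Regular income tax:
  ₹10,000 × 6% = ₹600
  ₹3,000 × 13% = ₹390
  ₹712,000 × 24% = ₹170,880
  → ₹171,870

₹171,870 > ₹155,175, so the regular income tax governs.

₹171,870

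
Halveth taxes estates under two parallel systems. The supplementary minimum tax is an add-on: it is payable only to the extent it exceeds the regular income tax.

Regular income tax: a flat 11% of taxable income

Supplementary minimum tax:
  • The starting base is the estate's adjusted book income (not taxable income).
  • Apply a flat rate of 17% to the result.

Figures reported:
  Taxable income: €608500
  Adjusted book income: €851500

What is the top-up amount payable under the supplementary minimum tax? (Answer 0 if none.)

€77820

Regular income tax:
  €608500 × 11% = €66935

Supplementary minimum tax:
  Base (adjusted book income): €851500
  €851500 × 17% = €144755

Excess of supplementary minimum tax over regular income tax: €144755 − €66935 = €77820.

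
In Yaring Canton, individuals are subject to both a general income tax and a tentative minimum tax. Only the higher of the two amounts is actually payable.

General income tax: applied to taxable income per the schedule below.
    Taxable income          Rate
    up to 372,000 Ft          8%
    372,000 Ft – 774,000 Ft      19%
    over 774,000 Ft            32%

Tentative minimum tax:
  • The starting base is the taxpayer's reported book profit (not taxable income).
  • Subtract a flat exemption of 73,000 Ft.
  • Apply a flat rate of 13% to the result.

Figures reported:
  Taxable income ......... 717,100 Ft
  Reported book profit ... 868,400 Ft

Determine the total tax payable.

103,402 Ft

Tentative minimum tax:
  Base (reported book profit): 868,400 Ft
  Less exemption 73,000 Ft → base 795,400 Ft
  795,400 Ft × 13% = 103,402 Ft

General income tax:
  372,000 Ft × 8% = 29,760 Ft
  345,100 Ft × 19% = 65,569 Ft
  → 95,329 Ft

103,402 Ft > 95,329 Ft, so the tentative minimum tax is the binding amount.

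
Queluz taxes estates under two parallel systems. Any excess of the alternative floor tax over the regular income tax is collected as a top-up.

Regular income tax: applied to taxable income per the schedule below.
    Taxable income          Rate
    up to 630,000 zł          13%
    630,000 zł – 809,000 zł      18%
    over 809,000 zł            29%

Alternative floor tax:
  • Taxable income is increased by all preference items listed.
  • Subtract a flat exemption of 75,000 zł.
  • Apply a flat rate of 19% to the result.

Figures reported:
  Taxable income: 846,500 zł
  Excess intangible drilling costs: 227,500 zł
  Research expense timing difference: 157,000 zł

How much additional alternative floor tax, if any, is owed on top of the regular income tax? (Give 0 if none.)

Regular income tax:
  630,000 zł × 13% = 81,900 zł
  179,000 zł × 18% = 32,220 zł
  37,500 zł × 29% = 10,875 zł
  → 124,995 zł

Alternative floor tax:
  Adjusted income: 846,500 zł + 227,500 zł + 157,000 zł = 1,231,000 zł
  Less exemption 75,000 zł → base 1,156,000 zł
  1,156,000 zł × 19% = 219,640 zł

Excess of alternative floor tax over regular income tax: 219,640 zł − 124,995 zł = 94,645 zł.

94,645 zł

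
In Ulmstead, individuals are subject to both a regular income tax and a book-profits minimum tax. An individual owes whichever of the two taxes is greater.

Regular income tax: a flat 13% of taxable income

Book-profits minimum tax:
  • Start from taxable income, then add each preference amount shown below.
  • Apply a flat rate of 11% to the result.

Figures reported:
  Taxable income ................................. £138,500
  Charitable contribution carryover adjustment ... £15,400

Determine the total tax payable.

£18,005

Regular income tax:
  £138,500 × 13% = £18,005

Book-profits minimum tax:
  Adjusted income: £138,500 + £15,400 = £153,900
  £153,900 × 11% = £16,929

£18,005 > £16,929, so the regular income tax governs.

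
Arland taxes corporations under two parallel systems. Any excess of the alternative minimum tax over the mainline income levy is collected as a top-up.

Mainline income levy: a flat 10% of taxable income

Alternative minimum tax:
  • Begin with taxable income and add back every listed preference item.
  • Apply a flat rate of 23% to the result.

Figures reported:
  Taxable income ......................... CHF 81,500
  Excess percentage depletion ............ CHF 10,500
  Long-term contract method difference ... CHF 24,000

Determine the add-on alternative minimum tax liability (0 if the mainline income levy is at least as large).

CHF 18,530

Alternative minimum tax:
  Adjusted income: CHF 81,500 + CHF 10,500 + CHF 24,000 = CHF 116,000
  CHF 116,000 × 23% = CHF 26,680

Mainline income levy:
  CHF 81,500 × 10% = CHF 8,150

Excess of alternative minimum tax over mainline income levy: CHF 26,680 − CHF 8,150 = CHF 18,530.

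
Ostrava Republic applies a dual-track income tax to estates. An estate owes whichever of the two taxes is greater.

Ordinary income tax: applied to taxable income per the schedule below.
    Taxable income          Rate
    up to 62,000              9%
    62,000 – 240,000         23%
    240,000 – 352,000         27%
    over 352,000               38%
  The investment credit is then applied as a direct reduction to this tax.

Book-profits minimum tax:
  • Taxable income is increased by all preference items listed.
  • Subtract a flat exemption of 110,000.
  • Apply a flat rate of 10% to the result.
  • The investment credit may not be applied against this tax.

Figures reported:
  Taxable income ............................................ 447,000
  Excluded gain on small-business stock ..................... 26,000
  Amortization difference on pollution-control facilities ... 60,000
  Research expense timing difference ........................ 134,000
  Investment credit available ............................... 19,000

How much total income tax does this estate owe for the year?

93,860

Ordinary income tax:
  62,000 × 9% = 5,580
  178,000 × 23% = 40,940
  112,000 × 27% = 30,240
  95,000 × 38% = 36,100
  → 112,860
  Less investment credit 19,000 → 93,860

Book-profits minimum tax:
  Adjusted income: 447,000 + 26,000 + 60,000 + 134,000 = 667,000
  Less exemption 110,000 → base 557,000
  557,000 × 10% = 55,700

93,860 > 55,700, so the ordinary income tax governs.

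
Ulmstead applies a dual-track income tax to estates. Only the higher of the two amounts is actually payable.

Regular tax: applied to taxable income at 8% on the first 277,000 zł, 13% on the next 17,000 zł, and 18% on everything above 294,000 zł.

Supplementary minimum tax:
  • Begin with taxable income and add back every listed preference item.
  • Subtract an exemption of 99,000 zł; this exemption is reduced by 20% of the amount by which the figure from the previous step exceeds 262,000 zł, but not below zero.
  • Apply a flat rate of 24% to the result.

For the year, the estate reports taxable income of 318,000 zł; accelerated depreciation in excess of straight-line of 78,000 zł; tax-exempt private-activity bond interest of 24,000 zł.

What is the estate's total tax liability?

84,624 zł

Regular tax:
  277,000 zł × 8% = 22,160 zł
  17,000 zł × 13% = 2,210 zł
  24,000 zł × 18% = 4,320 zł
  → 28,690 zł

Supplementary minimum tax:
  Adjusted income: 318,000 zł + 78,000 zł + 24,000 zł = 420,000 zł
  Exemption: 99,000 zł − 20% × (420,000 zł − 262,000 zł) = 99,000 zł − 31,600 zł = 67,400 zł
  Base: 420,000 zł − 67,400 zł = 352,600 zł
  352,600 zł × 24% = 84,624 zł

84,624 zł > 28,690 zł, so the supplementary minimum tax is the binding amount.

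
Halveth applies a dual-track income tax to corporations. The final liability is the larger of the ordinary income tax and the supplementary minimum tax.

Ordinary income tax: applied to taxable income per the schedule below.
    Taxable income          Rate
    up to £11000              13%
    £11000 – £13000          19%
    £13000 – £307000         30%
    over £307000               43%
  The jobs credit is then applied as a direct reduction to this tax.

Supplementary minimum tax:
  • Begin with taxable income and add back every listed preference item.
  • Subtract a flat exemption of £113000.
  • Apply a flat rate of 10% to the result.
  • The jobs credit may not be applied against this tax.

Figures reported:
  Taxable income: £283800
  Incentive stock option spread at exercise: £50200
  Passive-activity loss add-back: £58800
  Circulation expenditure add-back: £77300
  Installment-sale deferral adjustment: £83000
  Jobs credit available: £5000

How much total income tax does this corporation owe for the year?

Supplementary minimum tax:
  Adjusted income: £283800 + £50200 + £58800 + £77300 + £83000 = £553100
  Less exemption £113000 → base £440100
  £440100 × 10% = £44010

Ordinary income tax:
  £11000 × 13% = £1430
  £2000 × 19% = £380
  £270800 × 30% = £81240
  → £83050
  Less jobs credit £5000 → £78050

£78050 > £44010, so the ordinary income tax governs.

£78050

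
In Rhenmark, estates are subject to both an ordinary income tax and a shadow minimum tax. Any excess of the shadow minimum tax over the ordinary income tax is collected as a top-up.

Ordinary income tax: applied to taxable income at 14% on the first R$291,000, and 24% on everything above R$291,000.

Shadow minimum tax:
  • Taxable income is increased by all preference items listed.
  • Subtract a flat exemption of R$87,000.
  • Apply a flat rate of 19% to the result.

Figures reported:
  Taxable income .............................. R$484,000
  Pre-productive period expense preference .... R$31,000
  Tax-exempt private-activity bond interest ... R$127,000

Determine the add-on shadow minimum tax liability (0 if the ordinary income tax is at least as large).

R$18,390

Shadow minimum tax:
  Adjusted income: R$484,000 + R$31,000 + R$127,000 = R$642,000
  Less exemption R$87,000 → base R$555,000
  R$555,000 × 19% = R$105,450

Ordinary income tax:
  R$291,000 × 14% = R$40,740
  R$193,000 × 24% = R$46,320
  → R$87,060

Excess of shadow minimum tax over ordinary income tax: R$105,450 − R$87,060 = R$18,390.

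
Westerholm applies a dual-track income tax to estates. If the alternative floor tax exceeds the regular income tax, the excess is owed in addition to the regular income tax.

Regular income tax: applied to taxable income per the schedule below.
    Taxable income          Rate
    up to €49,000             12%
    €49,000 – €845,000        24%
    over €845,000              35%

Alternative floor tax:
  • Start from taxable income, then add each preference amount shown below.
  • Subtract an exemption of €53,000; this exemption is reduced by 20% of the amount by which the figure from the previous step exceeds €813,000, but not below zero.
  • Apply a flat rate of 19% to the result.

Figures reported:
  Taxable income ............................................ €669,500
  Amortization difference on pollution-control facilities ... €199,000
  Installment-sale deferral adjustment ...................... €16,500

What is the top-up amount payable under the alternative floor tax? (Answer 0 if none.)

€6,016

Regular income tax:
  €49,000 × 12% = €5,880
  €620,500 × 24% = €148,920
  → €154,800

Alternative floor tax:
  Adjusted income: €669,500 + €199,000 + €16,500 = €885,000
  Exemption: €53,000 − 20% × (€885,000 − €813,000) = €53,000 − €14,400 = €38,600
  Base: €885,000 − €38,600 = €846,400
  €846,400 × 19% = €160,816

Excess of alternative floor tax over regular income tax: €160,816 − €154,800 = €6,016.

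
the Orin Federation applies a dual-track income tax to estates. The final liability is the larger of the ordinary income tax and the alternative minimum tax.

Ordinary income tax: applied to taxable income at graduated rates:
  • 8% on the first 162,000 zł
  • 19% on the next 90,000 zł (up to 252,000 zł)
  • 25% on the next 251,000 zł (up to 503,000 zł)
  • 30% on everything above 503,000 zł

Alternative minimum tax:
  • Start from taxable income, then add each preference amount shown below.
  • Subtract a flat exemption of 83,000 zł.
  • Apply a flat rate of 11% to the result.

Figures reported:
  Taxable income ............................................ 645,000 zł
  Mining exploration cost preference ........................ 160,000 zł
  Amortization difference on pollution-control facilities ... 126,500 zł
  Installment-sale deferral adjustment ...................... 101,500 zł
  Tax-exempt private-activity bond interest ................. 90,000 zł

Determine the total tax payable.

135,410 zł

Alternative minimum tax:
  Adjusted income: 645,000 zł + 160,000 zł + 126,500 zł + 101,500 zł + 90,000 zł = 1,123,000 zł
  Less exemption 83,000 zł → base 1,040,000 zł
  1,040,000 zł × 11% = 114,400 zł

Ordinary income tax:
  162,000 zł × 8% = 12,960 zł
  90,000 zł × 19% = 17,100 zł
  251,000 zł × 25% = 62,750 zł
  142,000 zł × 30% = 42,600 zł
  → 135,410 zł

135,410 zł > 114,400 zł, so the ordinary income tax governs.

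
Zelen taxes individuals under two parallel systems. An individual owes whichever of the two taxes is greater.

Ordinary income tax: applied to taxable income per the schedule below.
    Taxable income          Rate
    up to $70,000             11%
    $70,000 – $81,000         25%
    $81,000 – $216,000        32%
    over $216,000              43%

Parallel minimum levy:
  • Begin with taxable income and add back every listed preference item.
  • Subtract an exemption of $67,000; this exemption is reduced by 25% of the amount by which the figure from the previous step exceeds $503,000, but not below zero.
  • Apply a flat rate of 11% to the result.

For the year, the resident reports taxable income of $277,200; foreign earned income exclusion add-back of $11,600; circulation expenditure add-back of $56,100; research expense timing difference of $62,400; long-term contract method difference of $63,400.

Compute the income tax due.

$79,966

Ordinary income tax:
  $70,000 × 11% = $7,700
  $11,000 × 25% = $2,750
  $135,000 × 32% = $43,200
  $61,200 × 43% = $26,316
  → $79,966

Parallel minimum levy:
  Adjusted income: $277,200 + $11,600 + $56,100 + $62,400 + $63,400 = $470,700
  Exemption: $470,700 ≤ $503,000, so full $67,000 applies
  Base: $470,700 − $67,000 = $403,700
  $403,700 × 11% = $44,407

$79,966 > $44,407, so the ordinary income tax governs.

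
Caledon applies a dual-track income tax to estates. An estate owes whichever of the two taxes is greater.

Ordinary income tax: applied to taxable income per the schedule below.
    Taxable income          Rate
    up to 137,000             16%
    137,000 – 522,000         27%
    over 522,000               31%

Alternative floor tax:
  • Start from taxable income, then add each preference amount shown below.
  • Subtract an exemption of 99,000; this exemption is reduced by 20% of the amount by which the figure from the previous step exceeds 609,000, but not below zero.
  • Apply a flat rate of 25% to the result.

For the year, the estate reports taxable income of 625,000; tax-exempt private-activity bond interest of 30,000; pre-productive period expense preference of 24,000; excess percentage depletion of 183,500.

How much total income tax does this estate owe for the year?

203,550

Alternative floor tax:
  Adjusted income: 625,000 + 30,000 + 24,000 + 183,500 = 862,500
  Exemption: 99,000 − 20% × (862,500 − 609,000) = 99,000 − 50,700 = 48,300
  Base: 862,500 − 48,300 = 814,200
  814,200 × 25% = 203,550

Ordinary income tax:
  137,000 × 16% = 21,920
  385,000 × 27% = 103,950
  103,000 × 31% = 31,930
  → 157,800

203,550 > 157,800, so the alternative floor tax is the binding amount.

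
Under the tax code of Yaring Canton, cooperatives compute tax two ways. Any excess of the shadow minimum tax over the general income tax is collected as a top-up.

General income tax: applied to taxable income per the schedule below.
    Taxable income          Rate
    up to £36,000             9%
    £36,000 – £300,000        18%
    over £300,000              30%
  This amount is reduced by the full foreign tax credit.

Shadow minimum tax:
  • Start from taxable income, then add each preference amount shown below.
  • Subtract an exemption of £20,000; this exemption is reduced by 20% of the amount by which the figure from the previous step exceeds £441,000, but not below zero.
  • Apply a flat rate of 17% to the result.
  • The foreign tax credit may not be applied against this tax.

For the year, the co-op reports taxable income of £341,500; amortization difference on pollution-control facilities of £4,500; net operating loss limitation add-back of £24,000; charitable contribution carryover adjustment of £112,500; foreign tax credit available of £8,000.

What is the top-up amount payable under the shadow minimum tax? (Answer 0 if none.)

£24,826

Shadow minimum tax:
  Adjusted income: £341,500 + £4,500 + £24,000 + £112,500 = £482,500
  Exemption: £20,000 − 20% × (£482,500 − £441,000) = £20,000 − £8,300 = £11,700
  Base: £482,500 − £11,700 = £470,800
  £470,800 × 17% = £80,036

General income tax:
  £36,000 × 9% = £3,240
  £264,000 × 18% = £47,520
  £41,500 × 30% = £12,450
  → £63,210
  Less foreign tax credit £8,000 → £55,210

Excess of shadow minimum tax over general income tax: £80,036 − £55,210 = £24,826.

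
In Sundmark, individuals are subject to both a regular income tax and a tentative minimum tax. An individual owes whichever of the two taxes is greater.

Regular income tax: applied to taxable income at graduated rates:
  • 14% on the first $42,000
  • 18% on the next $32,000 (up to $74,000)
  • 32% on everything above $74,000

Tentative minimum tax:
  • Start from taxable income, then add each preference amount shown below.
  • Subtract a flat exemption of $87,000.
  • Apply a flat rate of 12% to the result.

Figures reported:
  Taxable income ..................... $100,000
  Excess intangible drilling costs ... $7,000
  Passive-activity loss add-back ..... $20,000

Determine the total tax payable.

Regular income tax:
  $42,000 × 14% = $5,880
  $32,000 × 18% = $5,760
  $26,000 × 32% = $8,320
  → $19,960

Tentative minimum tax:
  Adjusted income: $100,000 + $7,000 + $20,000 = $127,000
  Less exemption $87,000 → base $40,000
  $40,000 × 12% = $4,800

$19,960 > $4,800, so the regular income tax governs.

$19,960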